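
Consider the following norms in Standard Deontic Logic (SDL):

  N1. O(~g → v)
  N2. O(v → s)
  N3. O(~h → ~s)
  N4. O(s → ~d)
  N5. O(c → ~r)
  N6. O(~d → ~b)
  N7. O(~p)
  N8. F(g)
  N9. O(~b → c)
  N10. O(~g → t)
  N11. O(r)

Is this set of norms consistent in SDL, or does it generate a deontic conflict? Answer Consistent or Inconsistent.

Premise 11 states O(r) outright.
Premise 5, O(c → ~r), contraposes to O(r → ~c); with O(r) we get O(~c).
Premise 9 is O(~b → c); contrapositively O(~c → b). Since O(~c) holds, K gives O(b).
The contrapositive of premise 6 (O(~d → ~b)) is O(b → d), and O(b) is already established, so O(d).
Premise 4, O(s → ~d), contraposes to O(d → ~s); with O(d) we get O(~s).
The contrapositive of premise 2 (O(v → s)) is O(~s → ~v), and O(~s) is already established, so O(~v).
The contrapositive of premise 1 (O(~g → v)) is O(~v → g), and O(~v) is already established, so O(g).
But premise 8, F(g), means O(~g).
We now have both O(g) and O(~g) — g is simultaneously obligatory and forbidden, violating the D-axiom.

Inconsistent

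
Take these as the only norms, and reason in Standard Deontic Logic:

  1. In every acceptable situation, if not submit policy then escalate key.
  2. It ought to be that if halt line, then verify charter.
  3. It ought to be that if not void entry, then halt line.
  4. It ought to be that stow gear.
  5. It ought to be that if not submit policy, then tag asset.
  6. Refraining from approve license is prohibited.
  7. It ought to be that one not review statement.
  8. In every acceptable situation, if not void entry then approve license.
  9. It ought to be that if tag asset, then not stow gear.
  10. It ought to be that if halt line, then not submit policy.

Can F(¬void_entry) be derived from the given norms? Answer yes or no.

Yes

Premise 4 states O(stow_gear) outright.
Premise 9, O(tag_asset → ¬stow_gear), contraposes to O(stow_gear → ¬tag_asset); with O(stow_gear) we get O(¬tag_asset).
The contrapositive of premise 5 (O(¬submit_policy → tag_asset)) is O(¬tag_asset → submit_policy), and O(¬tag_asset) is already established, so O(submit_policy).
Premise 10, O(halt_line → ¬submit_policy), contraposes to O(submit_policy → ¬halt_line); with O(submit_policy) we get O(¬halt_line).
Premise 3 is O(¬void_entry → halt_line); contrapositively O(¬halt_line → void_entry). Since O(¬halt_line) holds, K gives O(void_entry).
Premises 1, 2, 6, 7, 8 do not contribute to this derivation.
So O(void_entry) holds, i.e. F(¬void_entry). The claim follows.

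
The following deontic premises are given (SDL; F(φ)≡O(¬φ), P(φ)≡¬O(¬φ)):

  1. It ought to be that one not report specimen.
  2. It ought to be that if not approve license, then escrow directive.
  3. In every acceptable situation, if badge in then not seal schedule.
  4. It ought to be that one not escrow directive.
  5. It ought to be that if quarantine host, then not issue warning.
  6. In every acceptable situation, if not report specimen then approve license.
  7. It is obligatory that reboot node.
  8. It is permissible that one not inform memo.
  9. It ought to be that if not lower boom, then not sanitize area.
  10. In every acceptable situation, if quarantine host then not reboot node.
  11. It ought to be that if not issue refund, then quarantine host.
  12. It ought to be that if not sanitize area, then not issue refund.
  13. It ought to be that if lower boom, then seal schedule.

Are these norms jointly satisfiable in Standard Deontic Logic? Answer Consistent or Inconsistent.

Consistent

Premise 2 is O(¬approve_license → escrow_directive), but O(¬approve_license) is not derivable from the premises, so it does not yield O(escrow_directive).
So O(escrow_directive) is not derivable, and the apparent clash with O(¬escrow_directive) does not arise.
A world satisfying every obligation exists (e.g. approve_license=true, badge_in=false, escrow_directive=false, inform_memo=false, issue_refund=true, issue_warning=false, lower_boom=true, quarantine_host=false, reboot_node=true, report_specimen=false, sanitize_area=true, seal_schedule=true); no atom is both obligatory and forbidden, so the set is consistent.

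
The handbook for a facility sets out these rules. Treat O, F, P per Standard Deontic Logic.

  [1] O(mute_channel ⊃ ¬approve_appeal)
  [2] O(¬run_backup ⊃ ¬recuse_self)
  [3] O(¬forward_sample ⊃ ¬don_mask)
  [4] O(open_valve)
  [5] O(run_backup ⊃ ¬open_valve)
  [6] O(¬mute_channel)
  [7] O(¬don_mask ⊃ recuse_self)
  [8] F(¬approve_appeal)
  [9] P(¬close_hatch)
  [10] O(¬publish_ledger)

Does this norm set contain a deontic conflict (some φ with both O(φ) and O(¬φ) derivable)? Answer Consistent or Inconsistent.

Consistent

Premise 1 is O(mute_channel ⊃ ¬approve_appeal), but O(mute_channel) is not derivable from the premises, so it does not yield O(¬approve_appeal).
So O(¬approve_appeal) is not derivable, and the apparent clash with O(approve_appeal) does not arise.
A world satisfying every obligation exists (e.g. approve_appeal=true, close_hatch=false, don_mask=true, forward_sample=true, mute_channel=false, open_valve=true, publish_ledger=false, recuse_self=false, run_backup=false); no atom is both obligatory and forbidden, so the set is consistent.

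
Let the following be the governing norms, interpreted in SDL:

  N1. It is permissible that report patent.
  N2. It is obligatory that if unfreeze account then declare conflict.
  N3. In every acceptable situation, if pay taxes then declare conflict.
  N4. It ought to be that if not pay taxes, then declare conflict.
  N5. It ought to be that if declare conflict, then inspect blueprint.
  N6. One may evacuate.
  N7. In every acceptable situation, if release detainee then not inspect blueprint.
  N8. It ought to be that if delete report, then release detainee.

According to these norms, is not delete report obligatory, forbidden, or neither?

Obligatory

By case analysis on ¬pay_taxes: premise 4 gives O(¬pay_taxes → declare_conflict) and premise 3 gives O(pay_taxes → declare_conflict), so O(declare_conflict) either way.
Premise 5 is O(declare_conflict → inspect_blueprint); since O(declare_conflict), deontic closure gives O(inspect_blueprint).
The contrapositive of premise 7 (O(release_detainee → ¬inspect_blueprint)) is O(inspect_blueprint → ¬release_detainee), and O(inspect_blueprint) is already established, so O(¬release_detainee).
Premise 8, O(delete_report → release_detainee), contraposes to O(¬release_detainee → ¬delete_report); with O(¬release_detainee) we get O(¬delete_report).
Premises 1, 2, 6 do not contribute to this derivation.
Hence ¬delete_report is obligatory.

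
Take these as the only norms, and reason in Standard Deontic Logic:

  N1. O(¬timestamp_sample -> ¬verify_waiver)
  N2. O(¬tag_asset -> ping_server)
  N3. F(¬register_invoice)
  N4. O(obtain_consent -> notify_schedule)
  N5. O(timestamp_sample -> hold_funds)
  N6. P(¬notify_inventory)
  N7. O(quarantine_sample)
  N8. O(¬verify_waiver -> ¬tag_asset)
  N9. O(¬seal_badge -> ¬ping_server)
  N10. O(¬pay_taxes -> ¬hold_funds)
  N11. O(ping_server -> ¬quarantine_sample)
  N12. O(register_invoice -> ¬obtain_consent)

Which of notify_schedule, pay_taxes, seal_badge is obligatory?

From premise 7 we have O(quarantine_sample).
Premise 11 is O(ping_server -> ¬quarantine_sample); contrapositively O(quarantine_sample -> ¬ping_server). Since O(quarantine_sample) holds, K gives O(¬ping_server).
Premise 2 is O(¬tag_asset -> ping_server); contrapositively O(¬ping_server -> tag_asset). Since O(¬ping_server) holds, K gives O(tag_asset).
The contrapositive of premise 8 (O(¬verify_waiver -> ¬tag_asset)) is O(tag_asset -> verify_waiver), and O(tag_asset) is already established, so O(verify_waiver).
The contrapositive of premise 1 (O(¬timestamp_sample -> ¬verify_waiver)) is O(verify_waiver -> timestamp_sample), and O(verify_waiver) is already established, so O(timestamp_sample).
Premise 5 is O(timestamp_sample -> hold_funds); since O(timestamp_sample), deontic closure gives O(hold_funds).
Premise 10 is O(¬pay_taxes -> ¬hold_funds); contrapositively O(hold_funds -> pay_taxes). Since O(hold_funds) holds, K gives O(pay_taxes).
So O(pay_taxes) holds — pay_taxes is obligatory. None of the other listed options is made obligatory by any chain of premises.

pay_taxes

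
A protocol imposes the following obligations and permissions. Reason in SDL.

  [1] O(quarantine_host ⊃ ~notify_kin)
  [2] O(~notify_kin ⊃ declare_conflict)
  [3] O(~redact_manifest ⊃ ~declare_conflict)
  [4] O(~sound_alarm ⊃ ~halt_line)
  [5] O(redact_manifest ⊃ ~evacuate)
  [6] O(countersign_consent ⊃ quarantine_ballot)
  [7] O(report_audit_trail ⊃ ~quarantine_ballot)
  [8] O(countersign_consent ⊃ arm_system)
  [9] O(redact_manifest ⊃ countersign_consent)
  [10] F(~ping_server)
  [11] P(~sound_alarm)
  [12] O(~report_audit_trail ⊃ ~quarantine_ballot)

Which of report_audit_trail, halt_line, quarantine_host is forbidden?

quarantine_host

Premises 7 and 12 are O(report_audit_trail ⊃ ~quarantine_ballot) and O(~report_audit_trail ⊃ ~quarantine_ballot); every ideal world satisfies report_audit_trail or ~report_audit_trail, so in either case ~quarantine_ballot holds — hence O(~quarantine_ballot).
Premise 6, O(countersign_consent ⊃ quarantine_ballot), contraposes to O(~quarantine_ballot ⊃ ~countersign_consent); with O(~quarantine_ballot) we get O(~countersign_consent).
Premise 9 is O(redact_manifest ⊃ countersign_consent); contrapositively O(~countersign_consent ⊃ ~redact_manifest). Since O(~countersign_consent) holds, K gives O(~redact_manifest).
Premise 3 is O(~redact_manifest ⊃ ~declare_conflict); since O(~redact_manifest), deontic closure gives O(~declare_conflict).
Premise 2 is O(~notify_kin ⊃ declare_conflict); contrapositively O(~declare_conflict ⊃ notify_kin). Since O(~declare_conflict) holds, K gives O(notify_kin).
The contrapositive of premise 1 (O(quarantine_host ⊃ ~notify_kin)) is O(notify_kin ⊃ ~quarantine_host), and O(notify_kin) is already established, so O(~quarantine_host).
So O(~quarantine_host) holds, i.e. quarantine_host is forbidden. None of the other listed options is forbidden under the premises.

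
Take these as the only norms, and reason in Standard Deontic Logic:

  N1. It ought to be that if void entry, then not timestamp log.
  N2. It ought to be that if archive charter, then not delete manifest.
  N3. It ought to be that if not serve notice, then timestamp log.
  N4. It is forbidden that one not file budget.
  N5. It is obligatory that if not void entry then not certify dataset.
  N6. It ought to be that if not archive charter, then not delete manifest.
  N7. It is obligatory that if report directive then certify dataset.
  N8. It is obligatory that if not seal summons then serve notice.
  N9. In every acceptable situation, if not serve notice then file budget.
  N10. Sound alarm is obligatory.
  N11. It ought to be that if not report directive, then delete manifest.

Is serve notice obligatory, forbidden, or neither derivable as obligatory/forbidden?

Obligatory

Premises 2 and 6 cover both cases: O(archive_charter → ¬delete_manifest) and O(¬archive_charter → ¬delete_manifest). Since archive_charter ∨ ¬archive_charter is a tautology, O(¬delete_manifest) follows.
The contrapositive of premise 11 (O(¬report_directive → delete_manifest)) is O(¬delete_manifest → report_directive), and O(¬delete_manifest) is already established, so O(report_directive).
Premise 7 is O(report_directive → certify_dataset); since O(report_directive), deontic closure gives O(certify_dataset).
Premise 5, O(¬void_entry → ¬certify_dataset), contraposes to O(certify_dataset → void_entry); with O(certify_dataset) we get O(void_entry).
Premise 1 is O(void_entry → ¬timestamp_log); since O(void_entry), deontic closure gives O(¬timestamp_log).
Premise 3 is O(¬serve_notice → timestamp_log); contrapositively O(¬timestamp_log → serve_notice). Since O(¬timestamp_log) holds, K gives O(serve_notice).
Premises 4, 8, 9, 10 do not contribute to this derivation.
Hence serve_notice is obligatory.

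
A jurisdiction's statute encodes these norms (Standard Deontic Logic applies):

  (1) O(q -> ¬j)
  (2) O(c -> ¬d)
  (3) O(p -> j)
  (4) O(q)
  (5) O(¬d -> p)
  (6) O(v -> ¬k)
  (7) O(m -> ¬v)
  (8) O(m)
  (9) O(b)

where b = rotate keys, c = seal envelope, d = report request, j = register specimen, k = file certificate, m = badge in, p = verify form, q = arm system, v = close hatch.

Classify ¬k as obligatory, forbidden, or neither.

Neither

Premise 6 is O(v -> ¬k), but O(v) is not derivable from the premises, so it does not yield O(¬k).
No premise or chain of K-axiom applications forces O(¬k), and none forces O(k). So ¬k is neither obligatory nor forbidden under these norms.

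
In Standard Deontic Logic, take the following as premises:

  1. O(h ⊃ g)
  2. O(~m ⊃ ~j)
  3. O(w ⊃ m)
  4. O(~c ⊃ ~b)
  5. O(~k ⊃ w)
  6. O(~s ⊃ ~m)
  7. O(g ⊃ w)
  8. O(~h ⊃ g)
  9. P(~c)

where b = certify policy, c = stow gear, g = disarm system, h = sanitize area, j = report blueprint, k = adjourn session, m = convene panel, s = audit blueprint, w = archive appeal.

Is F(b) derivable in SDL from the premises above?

No

Premise 4 is O(~c ⊃ ~b), but O(~c) is not derivable from the premises (the permission P(~c) asserts only ~O(c), not O(~c)), so it does not yield O(~b).
No other premise forces O(~b). An ideal world satisfying every premise can still have b true, so F(b) is not derivable.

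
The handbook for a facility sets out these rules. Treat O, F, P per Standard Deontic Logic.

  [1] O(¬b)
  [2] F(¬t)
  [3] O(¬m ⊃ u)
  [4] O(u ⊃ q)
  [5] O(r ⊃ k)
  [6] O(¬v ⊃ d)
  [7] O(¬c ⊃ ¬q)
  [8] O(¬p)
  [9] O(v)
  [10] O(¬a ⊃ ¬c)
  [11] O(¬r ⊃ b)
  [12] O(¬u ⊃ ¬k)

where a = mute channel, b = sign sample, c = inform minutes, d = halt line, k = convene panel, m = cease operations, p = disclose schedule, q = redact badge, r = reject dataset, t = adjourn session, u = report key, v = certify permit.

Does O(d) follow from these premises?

No

Premise 6 is O(¬v ⊃ d), but O(¬v) is not derivable from the premises, so it does not yield O(d).
No other premise forces O(d). An ideal world satisfying every premise can still have d false, so O(d) is not derivable.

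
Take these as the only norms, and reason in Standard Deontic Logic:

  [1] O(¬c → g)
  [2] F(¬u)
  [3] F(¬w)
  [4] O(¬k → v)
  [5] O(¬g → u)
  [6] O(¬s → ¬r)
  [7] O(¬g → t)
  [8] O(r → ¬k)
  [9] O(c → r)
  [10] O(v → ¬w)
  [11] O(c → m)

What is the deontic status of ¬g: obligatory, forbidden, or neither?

Forbidden

Premise 3, F(¬w), is equivalent to O(w).
The contrapositive of premise 10 (O(v → ¬w)) is O(w → ¬v), and O(w) is already established, so O(¬v).
Premise 4 is O(¬k → v); contrapositively O(¬v → k). Since O(¬v) holds, K gives O(k).
Premise 8, O(r → ¬k), contraposes to O(k → ¬r); with O(k) we get O(¬r).
Premise 9 is O(c → r); contrapositively O(¬r → ¬c). Since O(¬r) holds, K gives O(¬c).
Premise 1 is O(¬c → g); since O(¬c), deontic closure gives O(g).
Premises 2, 5, 6, 7, 11 do not contribute to this derivation.
Thus O(g), which is F(¬g): ¬g is forbidden.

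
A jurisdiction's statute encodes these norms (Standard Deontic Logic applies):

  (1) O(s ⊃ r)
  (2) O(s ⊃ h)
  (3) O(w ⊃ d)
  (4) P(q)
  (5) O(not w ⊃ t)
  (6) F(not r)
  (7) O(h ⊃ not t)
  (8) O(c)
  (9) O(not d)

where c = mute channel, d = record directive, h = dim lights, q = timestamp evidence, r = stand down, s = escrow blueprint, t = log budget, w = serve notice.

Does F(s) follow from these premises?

Premise 9 states O(not d) outright.
Premise 3, O(w ⊃ d), contraposes to O(not d ⊃ not w); with O(not d) we get O(not w).
Applying K to premise 5 (O(not w ⊃ t)) and O(not w) yields O(t).
Premise 7, O(h ⊃ not t), contraposes to O(t ⊃ not h); with O(t) we get O(not h).
Premise 2 is O(s ⊃ h); contrapositively O(not h ⊃ not s). Since O(not h) holds, K gives O(not s).
Premises 1, 4, 6, 8 do not contribute to this derivation.
So O(not s) holds, i.e. F(s). The claim follows.

Yes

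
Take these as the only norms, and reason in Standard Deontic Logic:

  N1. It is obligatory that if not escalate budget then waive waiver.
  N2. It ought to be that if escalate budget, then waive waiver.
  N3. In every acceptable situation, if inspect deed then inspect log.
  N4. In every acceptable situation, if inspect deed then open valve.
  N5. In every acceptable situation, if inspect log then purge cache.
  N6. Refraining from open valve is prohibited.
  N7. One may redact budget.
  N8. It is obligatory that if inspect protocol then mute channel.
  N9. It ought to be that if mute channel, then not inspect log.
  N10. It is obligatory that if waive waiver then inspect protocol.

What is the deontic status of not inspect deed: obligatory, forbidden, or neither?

Obligatory

By case analysis on ¬escalate_budget: premise 1 gives O(¬escalate_budget → waive_waiver) and premise 2 gives O(escalate_budget → waive_waiver), so O(waive_waiver) either way.
With premise 10, O(waive_waiver → inspect_protocol), the K-axiom yields O(inspect_protocol).
Applying K to premise 8 (O(inspect_protocol → mute_channel)) and O(inspect_protocol) yields O(mute_channel).
Premise 9 is O(mute_channel → ¬inspect_log); since O(mute_channel), deontic closure gives O(¬inspect_log).
The contrapositive of premise 3 (O(inspect_deed → inspect_log)) is O(¬inspect_log → ¬inspect_deed), and O(¬inspect_log) is already established, so O(¬inspect_deed).
Premises 4, 5, 6, 7 do not contribute to this derivation.
Hence ¬inspect_deed is obligatory.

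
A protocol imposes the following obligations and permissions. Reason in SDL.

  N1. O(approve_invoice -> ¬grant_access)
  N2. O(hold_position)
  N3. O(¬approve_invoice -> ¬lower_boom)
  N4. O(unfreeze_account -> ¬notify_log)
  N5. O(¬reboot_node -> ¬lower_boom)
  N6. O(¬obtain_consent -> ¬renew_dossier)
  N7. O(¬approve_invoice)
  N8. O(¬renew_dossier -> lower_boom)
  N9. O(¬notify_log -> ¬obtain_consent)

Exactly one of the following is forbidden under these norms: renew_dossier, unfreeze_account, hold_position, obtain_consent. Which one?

unfreeze_account

Premise 7 gives O(¬approve_invoice).
Applying K to premise 3 (O(¬approve_invoice -> ¬lower_boom)) and O(¬approve_invoice) yields O(¬lower_boom).
Premise 8 is O(¬renew_dossier -> lower_boom); contrapositively O(¬lower_boom -> renew_dossier). Since O(¬lower_boom) holds, K gives O(renew_dossier).
Premise 6 is O(¬obtain_consent -> ¬renew_dossier); contrapositively O(renew_dossier -> obtain_consent). Since O(renew_dossier) holds, K gives O(obtain_consent).
The contrapositive of premise 9 (O(¬notify_log -> ¬obtain_consent)) is O(obtain_consent -> notify_log), and O(obtain_consent) is already established, so O(notify_log).
The contrapositive of premise 4 (O(unfreeze_account -> ¬notify_log)) is O(notify_log -> ¬unfreeze_account), and O(notify_log) is already established, so O(¬unfreeze_account).
So O(¬unfreeze_account) holds, i.e. unfreeze_account is forbidden. None of the other listed options is forbidden under the premises.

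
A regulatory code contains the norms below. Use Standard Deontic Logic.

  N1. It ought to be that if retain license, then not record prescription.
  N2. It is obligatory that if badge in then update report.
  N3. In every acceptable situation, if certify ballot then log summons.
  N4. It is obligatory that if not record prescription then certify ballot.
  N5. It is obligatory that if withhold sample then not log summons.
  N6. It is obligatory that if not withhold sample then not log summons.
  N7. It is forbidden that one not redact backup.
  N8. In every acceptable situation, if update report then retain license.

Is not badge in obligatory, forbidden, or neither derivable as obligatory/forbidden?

By case analysis on withhold_sample: premise 5 gives O(withhold_sample → ¬log_summons) and premise 6 gives O(¬withhold_sample → ¬log_summons), so O(¬log_summons) either way.
Premise 3, O(certify_ballot → log_summons), contraposes to O(¬log_summons → ¬certify_ballot); with O(¬log_summons) we get O(¬certify_ballot).
Premise 4, O(¬record_prescription → certify_ballot), contraposes to O(¬certify_ballot → record_prescription); with O(¬certify_ballot) we get O(record_prescription).
Premise 1 is O(retain_license → ¬record_prescription); contrapositively O(record_prescription → ¬retain_license). Since O(record_prescription) holds, K gives O(¬retain_license).
Premise 8, O(update_report → retain_license), contraposes to O(¬retain_license → ¬update_report); with O(¬retain_license) we get O(¬update_report).
Premise 2, O(badge_in → update_report), contraposes to O(¬update_report → ¬badge_in); with O(¬update_report) we get O(¬badge_in).
Premise 7 does not contribute to this derivation.
Hence ¬badge_in is obligatory.

Obligatory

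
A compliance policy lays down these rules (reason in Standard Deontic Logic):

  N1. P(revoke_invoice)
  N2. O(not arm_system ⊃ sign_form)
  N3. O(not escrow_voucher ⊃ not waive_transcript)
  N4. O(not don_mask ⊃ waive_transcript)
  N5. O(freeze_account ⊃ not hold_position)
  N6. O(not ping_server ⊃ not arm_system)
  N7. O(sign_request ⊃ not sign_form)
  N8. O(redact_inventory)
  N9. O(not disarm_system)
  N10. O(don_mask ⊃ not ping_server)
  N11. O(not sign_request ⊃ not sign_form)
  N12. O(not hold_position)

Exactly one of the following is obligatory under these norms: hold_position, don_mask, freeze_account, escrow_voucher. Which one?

escrow_voucher

By case analysis on not sign_request: premise 11 gives O(not sign_request ⊃ not sign_form) and premise 7 gives O(sign_request ⊃ not sign_form), so O(not sign_form) either way.
Premise 2, O(not arm_system ⊃ sign_form), contraposes to O(not sign_form ⊃ arm_system); with O(not sign_form) we get O(arm_system).
Premise 6 is O(not ping_server ⊃ not arm_system); contrapositively O(arm_system ⊃ ping_server). Since O(arm_system) holds, K gives O(ping_server).
Premise 10, O(don_mask ⊃ not ping_server), contraposes to O(ping_server ⊃ not don_mask); with O(ping_server) we get O(not don_mask).
Premise 4 is O(not don_mask ⊃ waive_transcript); since O(not don_mask), deontic closure gives O(waive_transcript).
Premise 3 is O(not escrow_voucher ⊃ not waive_transcript); contrapositively O(waive_transcript ⊃ escrow_voucher). Since O(waive_transcript) holds, K gives O(escrow_voucher).
So O(escrow_voucher) holds — escrow_voucher is obligatory. None of the other listed options is made obligatory by any chain of premises.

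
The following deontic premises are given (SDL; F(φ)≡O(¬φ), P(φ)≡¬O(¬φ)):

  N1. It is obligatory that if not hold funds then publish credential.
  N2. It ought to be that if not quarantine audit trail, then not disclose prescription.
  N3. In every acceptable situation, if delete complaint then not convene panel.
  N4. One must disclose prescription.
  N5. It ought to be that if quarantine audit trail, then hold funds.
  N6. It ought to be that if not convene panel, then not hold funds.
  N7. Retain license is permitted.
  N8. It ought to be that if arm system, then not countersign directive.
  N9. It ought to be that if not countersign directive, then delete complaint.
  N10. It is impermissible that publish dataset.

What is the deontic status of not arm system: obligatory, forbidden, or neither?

Premise 4 states O(disclose_prescription) outright.
The contrapositive of premise 2 (O(¬quarantine_audit_trail → ¬disclose_prescription)) is O(disclose_prescription → quarantine_audit_trail), and O(disclose_prescription) is already established, so O(quarantine_audit_trail).
Applying K to premise 5 (O(quarantine_audit_trail → hold_funds)) and O(quarantine_audit_trail) yields O(hold_funds).
Premise 6, O(¬convene_panel → ¬hold_funds), contraposes to O(hold_funds → convene_panel); with O(hold_funds) we get O(convene_panel).
The contrapositive of premise 3 (O(delete_complaint → ¬convene_panel)) is O(convene_panel → ¬delete_complaint), and O(convene_panel) is already established, so O(¬delete_complaint).
Premise 9, O(¬countersign_directive → delete_complaint), contraposes to O(¬delete_complaint → countersign_directive); with O(¬delete_complaint) we get O(countersign_directive).
Premise 8, O(arm_system → ¬countersign_directive), contraposes to O(countersign_directive → ¬arm_system); with O(countersign_directive) we get O(¬arm_system).
Premises 1, 7, 10 do not contribute to this derivation.
Hence ¬arm_system is obligatory.

Obligatory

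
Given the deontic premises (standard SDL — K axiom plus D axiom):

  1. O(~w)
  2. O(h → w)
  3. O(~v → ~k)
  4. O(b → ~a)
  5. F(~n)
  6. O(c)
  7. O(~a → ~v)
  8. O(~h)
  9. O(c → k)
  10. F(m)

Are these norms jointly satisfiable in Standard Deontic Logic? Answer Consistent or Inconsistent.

Premise 2 is O(h → w), but O(h) is not derivable from the premises, so it does not yield O(w).
So O(w) is not derivable, and the apparent clash with O(~w) does not arise.
A world satisfying every obligation exists (e.g. a=true, b=false, c=true, h=false, k=true, m=false, n=true, v=true, w=false); no atom is both obligatory and forbidden, so the set is consistent.

Consistent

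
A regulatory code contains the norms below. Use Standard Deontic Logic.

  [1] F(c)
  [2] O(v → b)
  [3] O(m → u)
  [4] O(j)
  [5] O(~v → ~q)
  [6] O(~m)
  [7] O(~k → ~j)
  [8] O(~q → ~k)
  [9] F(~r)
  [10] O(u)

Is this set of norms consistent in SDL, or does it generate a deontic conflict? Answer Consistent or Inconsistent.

Consistent

Premise 3 is O(m → u); even if O(u) held, inferring O(m) would be affirming the consequent — invalid.
So O(m) is not derivable, and the apparent clash with O(~m) does not arise.
A world satisfying every obligation exists (e.g. b=true, c=false, j=true, k=true, m=false, q=true, r=true, u=true, v=true); no atom is both obligatory and forbidden, so the set is consistent.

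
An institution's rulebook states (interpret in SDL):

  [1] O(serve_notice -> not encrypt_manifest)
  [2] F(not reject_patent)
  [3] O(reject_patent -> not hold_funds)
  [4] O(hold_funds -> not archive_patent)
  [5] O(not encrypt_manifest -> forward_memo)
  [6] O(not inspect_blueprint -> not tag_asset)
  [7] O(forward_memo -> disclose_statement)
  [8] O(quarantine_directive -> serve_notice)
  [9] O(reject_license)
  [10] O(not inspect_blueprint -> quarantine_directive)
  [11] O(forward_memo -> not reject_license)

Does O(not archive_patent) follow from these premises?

No

Premise 4 is O(hold_funds -> not archive_patent), but O(hold_funds) is not derivable from the premises, so it does not yield O(not archive_patent).
No other premise forces O(not archive_patent). An ideal world satisfying every premise can still have not archive_patent false, so O(not archive_patent) is not derivable.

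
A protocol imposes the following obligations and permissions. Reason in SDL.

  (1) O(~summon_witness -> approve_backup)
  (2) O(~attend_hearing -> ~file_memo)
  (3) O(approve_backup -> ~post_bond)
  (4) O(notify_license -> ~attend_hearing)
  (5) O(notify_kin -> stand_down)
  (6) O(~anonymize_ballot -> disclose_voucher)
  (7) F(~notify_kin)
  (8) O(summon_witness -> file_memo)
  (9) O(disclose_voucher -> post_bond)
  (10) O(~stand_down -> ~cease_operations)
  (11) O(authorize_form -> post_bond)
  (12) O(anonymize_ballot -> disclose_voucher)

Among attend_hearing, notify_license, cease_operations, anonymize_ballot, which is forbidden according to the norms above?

notify_license

By case analysis on anonymize_ballot: premise 12 gives O(anonymize_ballot -> disclose_voucher) and premise 6 gives O(~anonymize_ballot -> disclose_voucher), so O(disclose_voucher) either way.
Premise 9 is O(disclose_voucher -> post_bond); since O(disclose_voucher), deontic closure gives O(post_bond).
Premise 3 is O(approve_backup -> ~post_bond); contrapositively O(post_bond -> ~approve_backup). Since O(post_bond) holds, K gives O(~approve_backup).
Premise 1, O(~summon_witness -> approve_backup), contraposes to O(~approve_backup -> summon_witness); with O(~approve_backup) we get O(summon_witness).
Applying K to premise 8 (O(summon_witness -> file_memo)) and O(summon_witness) yields O(file_memo).
The contrapositive of premise 2 (O(~attend_hearing -> ~file_memo)) is O(file_memo -> attend_hearing), and O(file_memo) is already established, so O(attend_hearing).
Premise 4 is O(notify_license -> ~attend_hearing); contrapositively O(attend_hearing -> ~notify_license). Since O(attend_hearing) holds, K gives O(~notify_license).
So O(~notify_license) holds, i.e. notify_license is forbidden. None of the other listed options is forbidden under the premises.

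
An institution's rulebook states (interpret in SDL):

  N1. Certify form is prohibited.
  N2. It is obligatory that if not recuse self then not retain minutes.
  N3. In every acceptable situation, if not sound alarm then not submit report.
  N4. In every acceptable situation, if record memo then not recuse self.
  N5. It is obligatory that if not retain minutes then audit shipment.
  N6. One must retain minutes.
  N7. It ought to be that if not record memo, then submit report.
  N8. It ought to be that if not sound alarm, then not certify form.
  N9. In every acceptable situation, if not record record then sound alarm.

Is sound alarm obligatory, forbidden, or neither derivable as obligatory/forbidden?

Premise 6 states O(retain_minutes) outright.
The contrapositive of premise 2 (O(¬recuse_self → ¬retain_minutes)) is O(retain_minutes → recuse_self), and O(retain_minutes) is already established, so O(recuse_self).
Premise 4 is O(record_memo → ¬recuse_self); contrapositively O(recuse_self → ¬record_memo). Since O(recuse_self) holds, K gives O(¬record_memo).
From O(¬record_memo) and premise 7, O(¬record_memo → submit_report), we obtain O(submit_report).
Premise 3 is O(¬sound_alarm → ¬submit_report); contrapositively O(submit_report → sound_alarm). Since O(submit_report) holds, K gives O(sound_alarm).
Premises 1, 5, 8, 9 do not contribute to this derivation.
Hence sound_alarm is obligatory.

Obligatory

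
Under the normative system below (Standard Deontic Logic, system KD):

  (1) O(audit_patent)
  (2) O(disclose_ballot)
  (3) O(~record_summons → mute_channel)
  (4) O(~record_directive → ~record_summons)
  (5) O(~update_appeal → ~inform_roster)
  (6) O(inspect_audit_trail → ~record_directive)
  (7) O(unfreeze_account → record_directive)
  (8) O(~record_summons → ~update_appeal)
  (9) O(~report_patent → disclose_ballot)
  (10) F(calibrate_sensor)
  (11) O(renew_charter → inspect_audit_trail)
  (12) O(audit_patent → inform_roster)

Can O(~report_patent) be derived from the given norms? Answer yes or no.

Premise 9 is O(~report_patent → disclose_ballot); even if O(disclose_ballot) held, inferring O(~report_patent) would be affirming the consequent — invalid.
No other premise forces O(~report_patent). An ideal world satisfying every premise can still have ~report_patent false, so O(~report_patent) is not derivable.

No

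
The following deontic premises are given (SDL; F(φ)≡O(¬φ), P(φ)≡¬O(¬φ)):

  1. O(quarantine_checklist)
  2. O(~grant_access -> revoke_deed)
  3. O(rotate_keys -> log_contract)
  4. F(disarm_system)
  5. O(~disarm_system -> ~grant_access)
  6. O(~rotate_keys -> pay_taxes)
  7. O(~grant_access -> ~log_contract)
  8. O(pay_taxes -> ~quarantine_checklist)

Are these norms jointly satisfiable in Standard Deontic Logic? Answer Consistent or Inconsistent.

Inconsistent

Premise 1 states O(quarantine_checklist) outright.
The contrapositive of premise 8 (O(pay_taxes -> ~quarantine_checklist)) is O(quarantine_checklist -> ~pay_taxes), and O(quarantine_checklist) is already established, so O(~pay_taxes).
Premise 6, O(~rotate_keys -> pay_taxes), contraposes to O(~pay_taxes -> rotate_keys); with O(~pay_taxes) we get O(rotate_keys).
Applying K to premise 3 (O(rotate_keys -> log_contract)) and O(rotate_keys) yields O(log_contract).
The contrapositive of premise 7 (O(~grant_access -> ~log_contract)) is O(log_contract -> grant_access), and O(log_contract) is already established, so O(grant_access).
Premise 5 is O(~disarm_system -> ~grant_access); contrapositively O(grant_access -> disarm_system). Since O(grant_access) holds, K gives O(disarm_system).
However, F(disarm_system) at premise 4 amounts to O(~disarm_system).
We now have both O(disarm_system) and O(~disarm_system) — disarm_system is simultaneously obligatory and forbidden, violating the D-axiom.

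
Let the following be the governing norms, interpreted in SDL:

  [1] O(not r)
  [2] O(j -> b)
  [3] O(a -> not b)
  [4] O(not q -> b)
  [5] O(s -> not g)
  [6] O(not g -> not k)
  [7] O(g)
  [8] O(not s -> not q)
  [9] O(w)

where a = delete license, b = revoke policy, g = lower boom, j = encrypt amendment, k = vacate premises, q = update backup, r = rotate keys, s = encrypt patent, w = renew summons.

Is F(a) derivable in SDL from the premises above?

Yes

Premise 7 gives O(g).
The contrapositive of premise 5 (O(s -> not g)) is O(g -> not s), and O(g) is already established, so O(not s).
Premise 8 is O(not s -> not q); since O(not s), deontic closure gives O(not q).
Applying K to premise 4 (O(not q -> b)) and O(not q) yields O(b).
The contrapositive of premise 3 (O(a -> not b)) is O(b -> not a), and O(b) is already established, so O(not a).
Premises 1, 2, 6, 9 do not contribute to this derivation.
So O(not a) holds, i.e. F(a). The claim follows.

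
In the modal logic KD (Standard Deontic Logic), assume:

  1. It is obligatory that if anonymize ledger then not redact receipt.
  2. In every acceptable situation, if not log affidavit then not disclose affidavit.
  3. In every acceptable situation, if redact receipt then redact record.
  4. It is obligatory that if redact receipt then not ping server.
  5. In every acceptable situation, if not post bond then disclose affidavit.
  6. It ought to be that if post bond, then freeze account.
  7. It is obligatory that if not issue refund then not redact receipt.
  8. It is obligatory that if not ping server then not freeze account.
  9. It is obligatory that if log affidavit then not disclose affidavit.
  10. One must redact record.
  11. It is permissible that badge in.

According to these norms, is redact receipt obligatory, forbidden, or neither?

By case analysis on ¬log_affidavit: premise 2 gives O(¬log_affidavit → ¬disclose_affidavit) and premise 9 gives O(log_affidavit → ¬disclose_affidavit), so O(¬disclose_affidavit) either way.
Premise 5 is O(¬post_bond → disclose_affidavit); contrapositively O(¬disclose_affidavit → post_bond). Since O(¬disclose_affidavit) holds, K gives O(post_bond).
Applying K to premise 6 (O(post_bond → freeze_account)) and O(post_bond) yields O(freeze_account).
Premise 8, O(¬ping_server → ¬freeze_account), contraposes to O(freeze_account → ping_server); with O(freeze_account) we get O(ping_server).
The contrapositive of premise 4 (O(redact_receipt → ¬ping_server)) is O(ping_server → ¬redact_receipt), and O(ping_server) is already established, so O(¬redact_receipt).
Premises 1, 3, 7, 10, 11 do not contribute to this derivation.
Thus O(¬redact_receipt), which is F(redact_receipt): redact_receipt is forbidden.

Forbidden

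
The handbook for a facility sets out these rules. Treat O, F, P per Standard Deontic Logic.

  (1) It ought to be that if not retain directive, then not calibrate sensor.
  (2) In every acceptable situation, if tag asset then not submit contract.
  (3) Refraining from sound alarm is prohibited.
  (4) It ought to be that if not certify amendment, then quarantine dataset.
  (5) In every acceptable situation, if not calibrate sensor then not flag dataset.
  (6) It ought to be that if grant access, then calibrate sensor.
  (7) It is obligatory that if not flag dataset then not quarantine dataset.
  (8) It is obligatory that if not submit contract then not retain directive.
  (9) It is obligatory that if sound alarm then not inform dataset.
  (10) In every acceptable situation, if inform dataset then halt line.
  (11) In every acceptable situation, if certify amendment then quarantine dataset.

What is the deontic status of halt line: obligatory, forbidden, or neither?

Premise 10 is O(inform_dataset → halt_line), but O(inform_dataset) is not derivable from the premises, so it does not yield O(halt_line).
No premise or chain of K-axiom applications forces O(halt_line), and none forces O(¬halt_line). So halt_line is neither obligatory nor forbidden under these norms.

Neither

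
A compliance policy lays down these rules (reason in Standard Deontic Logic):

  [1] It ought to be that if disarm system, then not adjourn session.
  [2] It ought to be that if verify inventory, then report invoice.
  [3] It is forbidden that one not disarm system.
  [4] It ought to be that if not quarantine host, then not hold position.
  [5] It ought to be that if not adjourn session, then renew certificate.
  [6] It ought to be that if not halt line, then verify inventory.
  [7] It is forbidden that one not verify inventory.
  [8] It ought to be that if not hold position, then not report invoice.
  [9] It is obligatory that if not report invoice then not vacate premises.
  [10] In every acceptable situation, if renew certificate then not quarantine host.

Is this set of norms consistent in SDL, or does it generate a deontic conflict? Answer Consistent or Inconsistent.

Premise 7 is F(¬verify_inventory), i.e. O(verify_inventory).
Premise 2 is O(verify_inventory → report_invoice); since O(verify_inventory), deontic closure gives O(report_invoice).
Premise 8 is O(¬hold_position → ¬report_invoice); contrapositively O(report_invoice → hold_position). Since O(report_invoice) holds, K gives O(hold_position).
Premise 4, O(¬quarantine_host → ¬hold_position), contraposes to O(hold_position → quarantine_host); with O(hold_position) we get O(quarantine_host).
Premise 10 is O(renew_certificate → ¬quarantine_host); contrapositively O(quarantine_host → ¬renew_certificate). Since O(quarantine_host) holds, K gives O(¬renew_certificate).
The contrapositive of premise 5 (O(¬adjourn_session → renew_certificate)) is O(¬renew_certificate → adjourn_session), and O(¬renew_certificate) is already established, so O(adjourn_session).
The contrapositive of premise 1 (O(disarm_system → ¬adjourn_session)) is O(adjourn_session → ¬disarm_system), and O(adjourn_session) is already established, so O(¬disarm_system).
But premise 3, F(¬disarm_system), means O(disarm_system).
We now have both O(¬disarm_system) and O(disarm_system) — disarm_system is simultaneously obligatory and forbidden, violating the D-axiom.

Inconsistent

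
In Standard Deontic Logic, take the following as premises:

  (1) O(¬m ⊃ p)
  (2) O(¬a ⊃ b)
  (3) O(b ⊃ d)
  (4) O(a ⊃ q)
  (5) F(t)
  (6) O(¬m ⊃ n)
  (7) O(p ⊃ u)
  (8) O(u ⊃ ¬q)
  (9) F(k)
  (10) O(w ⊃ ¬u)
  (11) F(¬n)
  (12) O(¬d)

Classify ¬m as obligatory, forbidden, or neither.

Premise 12 gives O(¬d).
Premise 3 is O(b ⊃ d); contrapositively O(¬d ⊃ ¬b). Since O(¬d) holds, K gives O(¬b).
Premise 2 is O(¬a ⊃ b); contrapositively O(¬b ⊃ a). Since O(¬b) holds, K gives O(a).
With premise 4, O(a ⊃ q), the K-axiom yields O(q).
Premise 8 is O(u ⊃ ¬q); contrapositively O(q ⊃ ¬u). Since O(q) holds, K gives O(¬u).
Premise 7 is O(p ⊃ u); contrapositively O(¬u ⊃ ¬p). Since O(¬u) holds, K gives O(¬p).
The contrapositive of premise 1 (O(¬m ⊃ p)) is O(¬p ⊃ m), and O(¬p) is already established, so O(m).
Premises 5, 6, 9, 10, 11 do not contribute to this derivation.
Thus O(m), which is F(¬m): ¬m is forbidden.

Forbidden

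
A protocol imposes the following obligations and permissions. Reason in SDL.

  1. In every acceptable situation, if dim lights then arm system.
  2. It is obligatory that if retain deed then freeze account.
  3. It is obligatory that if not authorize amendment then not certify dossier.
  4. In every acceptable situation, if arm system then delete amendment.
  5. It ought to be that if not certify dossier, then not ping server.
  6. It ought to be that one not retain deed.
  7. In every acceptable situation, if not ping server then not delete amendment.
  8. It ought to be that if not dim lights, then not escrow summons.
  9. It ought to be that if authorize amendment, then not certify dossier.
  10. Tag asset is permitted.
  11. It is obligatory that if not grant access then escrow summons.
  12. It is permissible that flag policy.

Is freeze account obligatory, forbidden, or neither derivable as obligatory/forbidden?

Neither

Premise 2 is O(retain_deed → freeze_account), but O(retain_deed) is not derivable from the premises, so it does not yield O(freeze_account).
No premise or chain of K-axiom applications forces O(freeze_account), and none forces O(¬freeze_account). So freeze_account is neither obligatory nor forbidden under these norms.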